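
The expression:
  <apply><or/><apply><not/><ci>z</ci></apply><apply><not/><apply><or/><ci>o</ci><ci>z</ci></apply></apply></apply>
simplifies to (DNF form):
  <apply><not/><ci>z</ci></apply>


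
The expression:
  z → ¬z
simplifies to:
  ¬z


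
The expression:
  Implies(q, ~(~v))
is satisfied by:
  {v: True, q: False}
  {q: False, v: False}
  {q: True, v: True}


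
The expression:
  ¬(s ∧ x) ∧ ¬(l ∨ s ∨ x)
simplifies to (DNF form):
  ¬l ∧ ¬s ∧ ¬x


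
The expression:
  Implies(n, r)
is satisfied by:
  {r: True, n: False}
  {n: False, r: False}
  {n: True, r: True}


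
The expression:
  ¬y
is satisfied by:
  {y: False}


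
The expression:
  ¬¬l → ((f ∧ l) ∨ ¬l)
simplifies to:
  f ∨ ¬l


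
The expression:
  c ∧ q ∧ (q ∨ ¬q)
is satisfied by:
  {c: True, q: True}


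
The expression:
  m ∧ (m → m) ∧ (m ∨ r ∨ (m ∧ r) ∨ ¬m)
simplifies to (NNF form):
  m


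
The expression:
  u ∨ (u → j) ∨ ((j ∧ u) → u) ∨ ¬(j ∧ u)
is always true.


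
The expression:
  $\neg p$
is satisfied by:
  {p: False}


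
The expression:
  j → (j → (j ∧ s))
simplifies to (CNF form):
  s ∨ ¬j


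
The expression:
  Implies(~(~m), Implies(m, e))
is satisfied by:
  {e: True, m: False}
  {m: False, e: False}
  {m: True, e: True}


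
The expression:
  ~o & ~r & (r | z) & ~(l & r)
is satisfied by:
  {z: True, o: False, r: False}


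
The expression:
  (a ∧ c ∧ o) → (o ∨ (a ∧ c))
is always true.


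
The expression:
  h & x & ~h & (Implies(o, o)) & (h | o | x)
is never true.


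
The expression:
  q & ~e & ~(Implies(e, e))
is never true.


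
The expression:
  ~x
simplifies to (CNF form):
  ~x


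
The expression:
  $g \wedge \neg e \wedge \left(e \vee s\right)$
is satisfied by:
  {s: True, g: True, e: False}


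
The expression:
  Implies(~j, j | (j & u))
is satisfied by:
  {j: True}


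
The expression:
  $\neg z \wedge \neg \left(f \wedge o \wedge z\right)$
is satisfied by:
  {z: False}


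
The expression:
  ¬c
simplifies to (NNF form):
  ¬c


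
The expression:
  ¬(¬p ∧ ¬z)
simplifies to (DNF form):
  p ∨ z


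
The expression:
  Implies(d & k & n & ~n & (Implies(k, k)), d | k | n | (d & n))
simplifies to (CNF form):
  True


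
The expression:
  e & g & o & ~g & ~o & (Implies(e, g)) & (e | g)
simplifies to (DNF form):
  False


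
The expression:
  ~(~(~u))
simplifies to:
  ~u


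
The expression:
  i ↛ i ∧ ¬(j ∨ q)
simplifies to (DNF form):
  False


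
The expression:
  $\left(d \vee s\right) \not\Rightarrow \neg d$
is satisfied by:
  {d: True}


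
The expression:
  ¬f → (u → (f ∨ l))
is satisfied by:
  {l: True, f: True, u: False}
  {l: True, f: False, u: False}
  {f: True, l: False, u: False}
  {l: False, f: False, u: False}
  {l: True, u: True, f: True}
  {l: True, u: True, f: False}
  {u: True, f: True, l: False}


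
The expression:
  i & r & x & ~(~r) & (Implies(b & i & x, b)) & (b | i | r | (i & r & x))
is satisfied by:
  {r: True, i: True, x: True}


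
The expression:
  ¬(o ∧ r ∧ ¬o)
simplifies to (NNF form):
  True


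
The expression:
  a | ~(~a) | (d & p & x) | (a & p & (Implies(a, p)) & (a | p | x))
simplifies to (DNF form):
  a | (d & p & x)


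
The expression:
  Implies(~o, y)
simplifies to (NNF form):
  o | y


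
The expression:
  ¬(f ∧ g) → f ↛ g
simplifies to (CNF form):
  f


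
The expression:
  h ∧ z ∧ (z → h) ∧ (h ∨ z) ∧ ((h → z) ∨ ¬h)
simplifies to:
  h ∧ z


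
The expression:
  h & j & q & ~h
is never true.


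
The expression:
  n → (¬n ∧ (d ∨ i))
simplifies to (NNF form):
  ¬n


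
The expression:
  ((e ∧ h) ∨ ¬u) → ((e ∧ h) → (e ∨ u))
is always true.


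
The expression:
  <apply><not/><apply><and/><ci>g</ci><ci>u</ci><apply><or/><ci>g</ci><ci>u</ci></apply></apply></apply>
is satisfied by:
  {g: False, u: False}
  {u: True, g: False}
  {g: True, u: False}


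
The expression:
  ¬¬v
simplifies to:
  v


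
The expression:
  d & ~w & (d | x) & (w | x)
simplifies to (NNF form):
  d & x & ~w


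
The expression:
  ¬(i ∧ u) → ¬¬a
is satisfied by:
  {a: True, u: True, i: True}
  {a: True, u: True, i: False}
  {a: True, i: True, u: False}
  {a: True, i: False, u: False}
  {u: True, i: True, a: False}


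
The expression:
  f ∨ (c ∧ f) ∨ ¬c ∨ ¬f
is always true.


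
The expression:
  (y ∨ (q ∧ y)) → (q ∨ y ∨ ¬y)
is always true.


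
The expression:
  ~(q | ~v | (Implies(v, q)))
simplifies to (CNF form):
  v & ~q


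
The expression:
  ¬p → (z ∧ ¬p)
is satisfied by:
  {z: True, p: True}
  {z: True, p: False}
  {p: True, z: False}


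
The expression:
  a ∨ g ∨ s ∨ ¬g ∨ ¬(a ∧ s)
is always true.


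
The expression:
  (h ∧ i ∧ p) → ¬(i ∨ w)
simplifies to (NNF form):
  ¬h ∨ ¬i ∨ ¬p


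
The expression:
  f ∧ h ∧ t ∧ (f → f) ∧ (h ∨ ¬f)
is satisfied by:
  {t: True, h: True, f: True}


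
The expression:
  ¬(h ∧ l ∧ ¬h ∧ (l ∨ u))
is always true.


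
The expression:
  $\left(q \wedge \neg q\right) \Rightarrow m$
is always true.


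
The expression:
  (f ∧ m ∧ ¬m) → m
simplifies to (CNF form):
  True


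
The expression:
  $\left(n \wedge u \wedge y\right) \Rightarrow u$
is always true.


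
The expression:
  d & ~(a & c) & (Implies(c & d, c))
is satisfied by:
  {d: True, c: False, a: False}
  {a: True, d: True, c: False}
  {c: True, d: True, a: False}


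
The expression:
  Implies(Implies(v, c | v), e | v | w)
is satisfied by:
  {v: True, w: True, e: True}
  {v: True, w: True, e: False}
  {v: True, e: True, w: False}
  {v: True, e: False, w: False}
  {w: True, e: True, v: False}
  {w: True, e: False, v: False}
  {e: True, w: False, v: False}


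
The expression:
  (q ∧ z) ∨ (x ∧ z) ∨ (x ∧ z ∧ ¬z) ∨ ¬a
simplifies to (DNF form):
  (q ∧ z) ∨ (x ∧ z) ∨ ¬a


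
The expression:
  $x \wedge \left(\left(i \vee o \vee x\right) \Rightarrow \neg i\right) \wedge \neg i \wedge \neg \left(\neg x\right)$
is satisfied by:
  {x: True, i: False}


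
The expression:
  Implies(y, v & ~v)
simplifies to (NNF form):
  ~y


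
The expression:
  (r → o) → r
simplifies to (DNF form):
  r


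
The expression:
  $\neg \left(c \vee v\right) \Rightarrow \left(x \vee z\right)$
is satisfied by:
  {x: True, z: True, v: True, c: True}
  {x: True, z: True, v: True, c: False}
  {x: True, z: True, c: True, v: False}
  {x: True, z: True, c: False, v: False}
  {x: True, v: True, c: True, z: False}
  {x: True, v: True, c: False, z: False}
  {x: True, v: False, c: True, z: False}
  {x: True, v: False, c: False, z: False}
  {z: True, v: True, c: True, x: False}
  {z: True, v: True, c: False, x: False}
  {z: True, c: True, v: False, x: False}
  {z: True, c: False, v: False, x: False}
  {v: True, c: True, z: False, x: False}
  {v: True, z: False, c: False, x: False}
  {c: True, z: False, v: False, x: False}


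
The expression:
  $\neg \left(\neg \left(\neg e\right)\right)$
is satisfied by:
  {e: False}


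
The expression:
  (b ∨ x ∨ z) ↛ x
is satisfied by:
  {b: True, z: True, x: False}
  {b: True, x: False, z: False}
  {z: True, x: False, b: False}


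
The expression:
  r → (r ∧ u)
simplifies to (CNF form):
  u ∨ ¬r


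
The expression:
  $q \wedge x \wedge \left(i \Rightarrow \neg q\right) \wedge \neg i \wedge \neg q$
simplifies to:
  $\text{False}$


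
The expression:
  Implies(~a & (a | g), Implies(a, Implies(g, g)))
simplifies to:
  True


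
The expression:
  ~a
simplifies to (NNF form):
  ~a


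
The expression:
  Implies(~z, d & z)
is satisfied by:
  {z: True}


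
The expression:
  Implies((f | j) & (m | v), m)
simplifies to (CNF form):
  (m | ~f | ~v) & (m | ~j | ~v)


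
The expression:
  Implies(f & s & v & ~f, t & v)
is always true.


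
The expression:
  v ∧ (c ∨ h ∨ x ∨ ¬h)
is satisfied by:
  {v: True}


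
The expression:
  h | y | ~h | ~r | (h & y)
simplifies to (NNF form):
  True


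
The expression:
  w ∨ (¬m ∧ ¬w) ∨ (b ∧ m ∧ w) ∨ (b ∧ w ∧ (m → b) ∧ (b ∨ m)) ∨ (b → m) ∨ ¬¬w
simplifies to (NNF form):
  True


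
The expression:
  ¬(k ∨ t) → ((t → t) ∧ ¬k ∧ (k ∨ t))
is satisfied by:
  {k: True, t: True}
  {k: True, t: False}
  {t: True, k: False}


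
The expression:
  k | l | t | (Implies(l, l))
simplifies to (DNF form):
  True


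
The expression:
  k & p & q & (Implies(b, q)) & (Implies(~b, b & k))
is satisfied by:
  {p: True, b: True, q: True, k: True}


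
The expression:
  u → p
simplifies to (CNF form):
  p ∨ ¬u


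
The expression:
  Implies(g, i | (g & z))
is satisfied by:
  {i: True, z: True, g: False}
  {i: True, g: False, z: False}
  {z: True, g: False, i: False}
  {z: False, g: False, i: False}
  {i: True, z: True, g: True}
  {i: True, g: True, z: False}
  {z: True, g: True, i: False}


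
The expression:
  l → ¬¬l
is always true.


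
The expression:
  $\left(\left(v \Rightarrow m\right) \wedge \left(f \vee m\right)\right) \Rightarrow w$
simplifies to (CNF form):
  $\left(w \vee \neg m\right) \wedge \left(v \vee w \vee \neg f\right) \wedge \left(v \vee w \vee \neg m\right) \wedge \left(w \vee \neg f \vee \neg m\right)$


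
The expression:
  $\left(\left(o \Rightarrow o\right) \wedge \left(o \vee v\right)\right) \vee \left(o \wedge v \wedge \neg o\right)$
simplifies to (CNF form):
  $o \vee v$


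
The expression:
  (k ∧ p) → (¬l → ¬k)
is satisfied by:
  {l: True, p: False, k: False}
  {p: False, k: False, l: False}
  {l: True, k: True, p: False}
  {k: True, p: False, l: False}
  {l: True, p: True, k: False}
  {p: True, l: False, k: False}
  {l: True, k: True, p: True}


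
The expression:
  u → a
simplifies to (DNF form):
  a ∨ ¬u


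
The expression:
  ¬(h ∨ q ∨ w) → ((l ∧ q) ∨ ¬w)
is always true.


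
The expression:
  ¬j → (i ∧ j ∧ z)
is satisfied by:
  {j: True}


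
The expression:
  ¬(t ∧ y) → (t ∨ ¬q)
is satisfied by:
  {t: True, q: False}
  {q: False, t: False}
  {q: True, t: True}


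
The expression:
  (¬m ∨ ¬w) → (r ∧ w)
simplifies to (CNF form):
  w ∧ (m ∨ r)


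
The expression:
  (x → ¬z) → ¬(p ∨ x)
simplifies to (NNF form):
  (x ∧ z) ∨ (¬p ∧ ¬x)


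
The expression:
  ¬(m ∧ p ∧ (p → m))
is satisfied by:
  {p: False, m: False}
  {m: True, p: False}
  {p: True, m: False}


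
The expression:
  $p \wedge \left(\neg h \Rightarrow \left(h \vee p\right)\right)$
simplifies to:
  $p$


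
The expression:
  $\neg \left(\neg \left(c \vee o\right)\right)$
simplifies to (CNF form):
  $c \vee o$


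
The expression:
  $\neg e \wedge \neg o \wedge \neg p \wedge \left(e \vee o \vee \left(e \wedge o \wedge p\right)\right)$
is never true.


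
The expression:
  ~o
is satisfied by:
  {o: False}


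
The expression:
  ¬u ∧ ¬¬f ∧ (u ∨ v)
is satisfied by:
  {f: True, v: True, u: False}


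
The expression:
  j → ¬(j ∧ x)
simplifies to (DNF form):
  ¬j ∨ ¬x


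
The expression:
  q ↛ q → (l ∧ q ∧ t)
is always true.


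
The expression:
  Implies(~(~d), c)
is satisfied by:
  {c: True, d: False}
  {d: False, c: False}
  {d: True, c: True}


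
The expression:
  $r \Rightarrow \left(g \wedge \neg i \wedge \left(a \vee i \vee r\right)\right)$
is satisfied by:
  {g: True, i: False, r: False}
  {i: False, r: False, g: False}
  {g: True, i: True, r: False}
  {i: True, g: False, r: False}
  {r: True, g: True, i: False}


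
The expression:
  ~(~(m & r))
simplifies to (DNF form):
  m & r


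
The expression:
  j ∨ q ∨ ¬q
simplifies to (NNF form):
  True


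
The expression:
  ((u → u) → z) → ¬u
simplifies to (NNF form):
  ¬u ∨ ¬z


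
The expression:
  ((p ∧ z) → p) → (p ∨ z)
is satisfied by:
  {z: True, p: True}
  {z: True, p: False}
  {p: True, z: False}


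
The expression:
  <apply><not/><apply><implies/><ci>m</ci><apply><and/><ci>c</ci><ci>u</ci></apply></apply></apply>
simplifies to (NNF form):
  <apply><and/><ci>m</ci><apply><or/><apply><not/><ci>c</ci></apply><apply><not/><ci>u</ci></apply></apply></apply>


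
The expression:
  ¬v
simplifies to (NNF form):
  ¬v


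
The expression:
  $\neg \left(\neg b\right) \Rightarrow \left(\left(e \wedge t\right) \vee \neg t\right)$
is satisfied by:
  {e: True, t: False, b: False}
  {e: False, t: False, b: False}
  {b: True, e: True, t: False}
  {b: True, e: False, t: False}
  {t: True, e: True, b: False}
  {t: True, e: False, b: False}
  {t: True, b: True, e: True}


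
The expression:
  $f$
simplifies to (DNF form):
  $f$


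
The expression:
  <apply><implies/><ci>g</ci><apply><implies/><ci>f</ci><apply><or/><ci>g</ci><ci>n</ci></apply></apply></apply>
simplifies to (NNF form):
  <true/>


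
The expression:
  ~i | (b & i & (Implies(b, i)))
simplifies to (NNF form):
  b | ~i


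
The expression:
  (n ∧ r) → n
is always true.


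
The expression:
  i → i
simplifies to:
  True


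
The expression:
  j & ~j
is never true.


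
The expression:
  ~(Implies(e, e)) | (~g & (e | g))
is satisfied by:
  {e: True, g: False}


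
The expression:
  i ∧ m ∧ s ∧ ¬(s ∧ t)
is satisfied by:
  {m: True, s: True, i: True, t: False}


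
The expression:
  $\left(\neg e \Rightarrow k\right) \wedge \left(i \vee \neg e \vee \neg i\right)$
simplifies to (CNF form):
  $e \vee k$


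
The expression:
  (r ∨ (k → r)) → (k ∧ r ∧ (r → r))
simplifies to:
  k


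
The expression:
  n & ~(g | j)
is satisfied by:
  {n: True, g: False, j: False}


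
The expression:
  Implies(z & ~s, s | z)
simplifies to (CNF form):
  True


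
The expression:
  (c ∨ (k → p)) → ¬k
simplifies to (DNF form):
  (¬c ∧ ¬p) ∨ ¬k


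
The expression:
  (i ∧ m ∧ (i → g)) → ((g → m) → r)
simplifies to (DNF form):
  r ∨ ¬g ∨ ¬i ∨ ¬m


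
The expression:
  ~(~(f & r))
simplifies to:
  f & r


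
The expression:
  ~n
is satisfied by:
  {n: False}


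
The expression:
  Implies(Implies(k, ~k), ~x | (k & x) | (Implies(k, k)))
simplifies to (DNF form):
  True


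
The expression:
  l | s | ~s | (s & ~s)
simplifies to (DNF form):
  True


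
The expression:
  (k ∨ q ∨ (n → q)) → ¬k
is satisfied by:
  {k: False}


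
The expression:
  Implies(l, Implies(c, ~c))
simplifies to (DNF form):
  ~c | ~l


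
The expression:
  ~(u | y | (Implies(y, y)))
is never true.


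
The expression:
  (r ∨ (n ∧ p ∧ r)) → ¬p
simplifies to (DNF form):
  ¬p ∨ ¬r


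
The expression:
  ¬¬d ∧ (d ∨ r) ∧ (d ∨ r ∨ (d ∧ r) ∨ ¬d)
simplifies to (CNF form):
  d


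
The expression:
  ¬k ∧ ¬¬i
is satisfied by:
  {i: True, k: False}


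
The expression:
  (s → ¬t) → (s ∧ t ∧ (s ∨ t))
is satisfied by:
  {t: True, s: True}


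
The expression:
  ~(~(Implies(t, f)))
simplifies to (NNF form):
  f | ~t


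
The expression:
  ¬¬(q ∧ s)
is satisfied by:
  {s: True, q: True}


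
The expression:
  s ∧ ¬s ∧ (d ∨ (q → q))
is never true.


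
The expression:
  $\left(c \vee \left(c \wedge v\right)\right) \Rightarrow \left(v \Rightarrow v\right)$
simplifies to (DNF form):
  $\text{True}$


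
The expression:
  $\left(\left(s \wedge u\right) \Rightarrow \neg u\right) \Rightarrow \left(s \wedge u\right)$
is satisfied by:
  {u: True, s: True}


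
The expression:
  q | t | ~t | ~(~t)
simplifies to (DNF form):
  True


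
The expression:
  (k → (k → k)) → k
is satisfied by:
  {k: True}


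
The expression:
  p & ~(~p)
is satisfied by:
  {p: True}


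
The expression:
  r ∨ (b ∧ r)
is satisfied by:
  {r: True}


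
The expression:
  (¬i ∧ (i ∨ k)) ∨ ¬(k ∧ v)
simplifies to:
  ¬i ∨ ¬k ∨ ¬v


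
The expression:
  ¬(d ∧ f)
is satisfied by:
  {d: False, f: False}
  {f: True, d: False}
  {d: True, f: False}


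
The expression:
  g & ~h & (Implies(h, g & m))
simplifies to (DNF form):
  g & ~h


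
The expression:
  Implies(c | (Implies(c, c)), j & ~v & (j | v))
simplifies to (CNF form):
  j & ~v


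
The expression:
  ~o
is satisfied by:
  {o: False}


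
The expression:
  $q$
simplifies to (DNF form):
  $q$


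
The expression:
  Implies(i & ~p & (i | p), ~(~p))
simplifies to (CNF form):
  p | ~i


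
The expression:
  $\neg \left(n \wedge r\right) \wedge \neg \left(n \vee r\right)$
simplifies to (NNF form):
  $\neg n \wedge \neg r$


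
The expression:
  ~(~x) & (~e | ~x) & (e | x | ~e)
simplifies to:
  x & ~e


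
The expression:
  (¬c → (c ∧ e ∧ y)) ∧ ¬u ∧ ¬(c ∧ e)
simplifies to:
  c ∧ ¬e ∧ ¬u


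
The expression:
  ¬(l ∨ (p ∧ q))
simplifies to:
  ¬l ∧ (¬p ∨ ¬q)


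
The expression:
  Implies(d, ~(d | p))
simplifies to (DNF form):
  ~d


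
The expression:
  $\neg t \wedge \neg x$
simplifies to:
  $\neg t \wedge \neg x$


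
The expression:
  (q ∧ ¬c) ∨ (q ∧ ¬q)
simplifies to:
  q ∧ ¬c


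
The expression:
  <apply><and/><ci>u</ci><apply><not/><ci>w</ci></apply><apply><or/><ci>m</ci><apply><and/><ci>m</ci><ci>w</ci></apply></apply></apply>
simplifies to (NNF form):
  <apply><and/><ci>m</ci><ci>u</ci><apply><not/><ci>w</ci></apply></apply>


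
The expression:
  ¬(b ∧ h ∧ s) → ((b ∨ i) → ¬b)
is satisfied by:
  {s: True, h: True, b: False}
  {s: True, h: False, b: False}
  {h: True, s: False, b: False}
  {s: False, h: False, b: False}
  {b: True, s: True, h: True}


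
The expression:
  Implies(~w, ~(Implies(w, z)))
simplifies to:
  w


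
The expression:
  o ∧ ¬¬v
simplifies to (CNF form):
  o ∧ v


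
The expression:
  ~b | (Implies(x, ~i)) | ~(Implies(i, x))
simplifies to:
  ~b | ~i | ~x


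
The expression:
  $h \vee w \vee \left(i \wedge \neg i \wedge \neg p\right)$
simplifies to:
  $h \vee w$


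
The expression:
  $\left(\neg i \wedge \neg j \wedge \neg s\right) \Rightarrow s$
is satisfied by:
  {i: True, s: True, j: True}
  {i: True, s: True, j: False}
  {i: True, j: True, s: False}
  {i: True, j: False, s: False}
  {s: True, j: True, i: False}
  {s: True, j: False, i: False}
  {j: True, s: False, i: False}


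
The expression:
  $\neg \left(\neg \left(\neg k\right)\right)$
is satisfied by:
  {k: False}


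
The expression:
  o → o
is always true.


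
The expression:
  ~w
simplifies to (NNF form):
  ~w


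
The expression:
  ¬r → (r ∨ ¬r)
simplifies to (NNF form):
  True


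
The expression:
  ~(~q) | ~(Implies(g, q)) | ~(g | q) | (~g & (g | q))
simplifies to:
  True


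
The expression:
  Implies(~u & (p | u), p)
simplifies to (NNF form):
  True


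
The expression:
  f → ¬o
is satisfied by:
  {o: False, f: False}
  {f: True, o: False}
  {o: True, f: False}


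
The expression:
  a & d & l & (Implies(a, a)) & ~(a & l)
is never true.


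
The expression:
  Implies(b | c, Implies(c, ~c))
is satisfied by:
  {c: False}


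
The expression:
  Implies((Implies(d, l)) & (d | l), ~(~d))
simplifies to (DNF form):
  d | ~l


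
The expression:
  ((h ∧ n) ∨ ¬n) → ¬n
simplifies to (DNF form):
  ¬h ∨ ¬n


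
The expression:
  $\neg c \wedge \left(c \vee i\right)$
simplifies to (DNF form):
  $i \wedge \neg c$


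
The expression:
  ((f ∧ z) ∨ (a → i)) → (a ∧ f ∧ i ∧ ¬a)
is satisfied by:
  {a: True, z: False, f: False, i: False}
  {a: True, f: True, z: False, i: False}
  {a: True, z: True, f: False, i: False}


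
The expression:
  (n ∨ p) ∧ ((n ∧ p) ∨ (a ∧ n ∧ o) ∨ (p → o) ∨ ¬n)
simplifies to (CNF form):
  n ∨ p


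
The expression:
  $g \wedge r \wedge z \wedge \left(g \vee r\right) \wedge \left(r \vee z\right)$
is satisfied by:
  {r: True, z: True, g: True}


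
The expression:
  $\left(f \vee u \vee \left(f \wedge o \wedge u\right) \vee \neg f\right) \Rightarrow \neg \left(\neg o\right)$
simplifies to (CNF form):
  $o$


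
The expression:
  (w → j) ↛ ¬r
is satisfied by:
  {r: True, j: True, w: False}
  {r: True, w: False, j: False}
  {r: True, j: True, w: True}


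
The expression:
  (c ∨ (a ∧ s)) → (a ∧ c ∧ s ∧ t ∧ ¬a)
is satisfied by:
  {s: False, c: False, a: False}
  {a: True, s: False, c: False}
  {s: True, a: False, c: False}


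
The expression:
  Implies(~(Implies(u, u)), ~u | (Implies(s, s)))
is always true.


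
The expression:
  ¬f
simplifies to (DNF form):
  ¬f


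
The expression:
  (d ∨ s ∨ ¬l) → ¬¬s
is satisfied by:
  {l: True, s: True, d: False}
  {s: True, d: False, l: False}
  {l: True, s: True, d: True}
  {s: True, d: True, l: False}
  {l: True, d: False, s: False}


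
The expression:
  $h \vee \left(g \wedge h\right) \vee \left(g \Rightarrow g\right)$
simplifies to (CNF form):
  $\text{True}$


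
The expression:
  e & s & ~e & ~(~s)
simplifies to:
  False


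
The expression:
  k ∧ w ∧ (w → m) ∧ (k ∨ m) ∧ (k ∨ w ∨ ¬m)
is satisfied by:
  {m: True, w: True, k: True}


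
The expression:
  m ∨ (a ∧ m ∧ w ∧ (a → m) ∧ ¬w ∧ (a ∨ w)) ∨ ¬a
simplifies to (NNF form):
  m ∨ ¬a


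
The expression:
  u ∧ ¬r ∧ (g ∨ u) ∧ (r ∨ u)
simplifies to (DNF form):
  u ∧ ¬r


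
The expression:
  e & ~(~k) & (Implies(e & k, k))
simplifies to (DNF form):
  e & k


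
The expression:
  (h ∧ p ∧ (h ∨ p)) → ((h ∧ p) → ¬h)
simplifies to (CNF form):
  ¬h ∨ ¬p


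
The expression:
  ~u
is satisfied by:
  {u: False}


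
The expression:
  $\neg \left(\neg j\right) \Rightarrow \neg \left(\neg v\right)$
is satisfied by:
  {v: True, j: False}
  {j: False, v: False}
  {j: True, v: True}


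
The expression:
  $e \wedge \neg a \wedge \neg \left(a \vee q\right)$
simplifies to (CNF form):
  $e \wedge \neg a \wedge \neg q$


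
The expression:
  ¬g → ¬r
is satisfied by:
  {g: True, r: False}
  {r: False, g: False}
  {r: True, g: True}


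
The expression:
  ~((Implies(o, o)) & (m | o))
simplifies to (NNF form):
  ~m & ~o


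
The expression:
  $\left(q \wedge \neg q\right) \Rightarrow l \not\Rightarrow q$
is always true.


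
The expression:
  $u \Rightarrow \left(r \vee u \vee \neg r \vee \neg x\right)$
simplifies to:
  $\text{True}$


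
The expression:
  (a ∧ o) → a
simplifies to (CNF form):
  True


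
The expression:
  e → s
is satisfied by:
  {s: True, e: False}
  {e: False, s: False}
  {e: True, s: True}


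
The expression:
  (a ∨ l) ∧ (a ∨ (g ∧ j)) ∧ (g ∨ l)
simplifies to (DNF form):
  (a ∧ g) ∨ (a ∧ l) ∨ (a ∧ g ∧ j) ∨ (a ∧ g ∧ l) ∨ (a ∧ j ∧ l) ∨ (g ∧ j ∧ l) ∨ (a ∧ g ∧ j ∧ l)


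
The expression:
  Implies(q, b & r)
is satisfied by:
  {b: True, r: True, q: False}
  {b: True, r: False, q: False}
  {r: True, b: False, q: False}
  {b: False, r: False, q: False}
  {b: True, q: True, r: True}


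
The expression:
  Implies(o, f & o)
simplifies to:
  f | ~o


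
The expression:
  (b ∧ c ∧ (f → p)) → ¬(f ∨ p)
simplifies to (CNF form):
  ¬b ∨ ¬c ∨ ¬p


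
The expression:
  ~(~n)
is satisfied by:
  {n: True}


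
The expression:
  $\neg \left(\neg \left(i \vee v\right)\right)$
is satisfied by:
  {i: True, v: True}
  {i: True, v: False}
  {v: True, i: False}


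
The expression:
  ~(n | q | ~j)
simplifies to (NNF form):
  j & ~n & ~q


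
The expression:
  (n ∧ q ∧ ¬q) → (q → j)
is always true.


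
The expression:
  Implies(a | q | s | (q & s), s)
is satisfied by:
  {s: True, q: False, a: False}
  {a: True, s: True, q: False}
  {s: True, q: True, a: False}
  {a: True, s: True, q: True}
  {a: False, q: False, s: False}


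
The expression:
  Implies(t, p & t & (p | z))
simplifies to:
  p | ~t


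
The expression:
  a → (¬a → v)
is always true.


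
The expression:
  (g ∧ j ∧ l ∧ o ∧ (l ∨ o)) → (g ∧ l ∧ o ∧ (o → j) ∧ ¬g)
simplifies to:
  ¬g ∨ ¬j ∨ ¬l ∨ ¬o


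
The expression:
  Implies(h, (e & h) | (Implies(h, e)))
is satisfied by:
  {e: True, h: False}
  {h: False, e: False}
  {h: True, e: True}


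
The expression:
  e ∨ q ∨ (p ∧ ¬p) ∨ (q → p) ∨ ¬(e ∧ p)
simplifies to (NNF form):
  True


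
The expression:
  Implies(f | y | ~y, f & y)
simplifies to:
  f & y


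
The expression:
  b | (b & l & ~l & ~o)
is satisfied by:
  {b: True}


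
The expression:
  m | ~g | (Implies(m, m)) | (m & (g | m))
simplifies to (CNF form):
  True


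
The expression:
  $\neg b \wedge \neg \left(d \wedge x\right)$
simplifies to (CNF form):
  $\neg b \wedge \left(\neg d \vee \neg x\right)$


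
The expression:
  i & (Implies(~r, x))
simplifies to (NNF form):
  i & (r | x)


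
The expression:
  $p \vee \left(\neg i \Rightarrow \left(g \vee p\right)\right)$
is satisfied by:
  {i: True, g: True, p: True}
  {i: True, g: True, p: False}
  {i: True, p: True, g: False}
  {i: True, p: False, g: False}
  {g: True, p: True, i: False}
  {g: True, p: False, i: False}
  {p: True, g: False, i: False}


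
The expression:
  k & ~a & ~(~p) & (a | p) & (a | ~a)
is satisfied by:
  {p: True, k: True, a: False}


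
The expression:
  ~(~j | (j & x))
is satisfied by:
  {j: True, x: False}


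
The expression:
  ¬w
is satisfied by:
  {w: False}


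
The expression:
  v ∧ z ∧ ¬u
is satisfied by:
  {z: True, v: True, u: False}


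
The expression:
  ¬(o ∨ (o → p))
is never true.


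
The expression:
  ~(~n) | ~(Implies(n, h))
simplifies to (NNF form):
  n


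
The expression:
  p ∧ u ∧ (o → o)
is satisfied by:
  {p: True, u: True}


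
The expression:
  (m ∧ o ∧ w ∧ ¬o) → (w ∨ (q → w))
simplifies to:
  True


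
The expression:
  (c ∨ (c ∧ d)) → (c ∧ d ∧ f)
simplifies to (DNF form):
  (d ∧ f) ∨ ¬c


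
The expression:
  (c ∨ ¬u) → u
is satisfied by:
  {u: True}


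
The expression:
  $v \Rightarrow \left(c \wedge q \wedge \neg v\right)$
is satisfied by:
  {v: False}


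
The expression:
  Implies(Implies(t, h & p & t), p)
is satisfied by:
  {t: True, p: True}
  {t: True, p: False}
  {p: True, t: False}


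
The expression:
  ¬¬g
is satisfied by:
  {g: True}


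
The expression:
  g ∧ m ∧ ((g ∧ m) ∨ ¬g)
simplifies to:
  g ∧ m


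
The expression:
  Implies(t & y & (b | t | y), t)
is always true.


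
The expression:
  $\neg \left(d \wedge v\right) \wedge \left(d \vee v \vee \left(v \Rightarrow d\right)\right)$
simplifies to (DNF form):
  $\neg d \vee \neg v$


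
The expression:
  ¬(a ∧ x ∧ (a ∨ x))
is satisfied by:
  {x: False, a: False}
  {a: True, x: False}
  {x: True, a: False}


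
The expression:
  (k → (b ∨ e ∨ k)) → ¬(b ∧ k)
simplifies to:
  ¬b ∨ ¬k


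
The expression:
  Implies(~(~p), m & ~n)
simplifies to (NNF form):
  ~p | (m & ~n)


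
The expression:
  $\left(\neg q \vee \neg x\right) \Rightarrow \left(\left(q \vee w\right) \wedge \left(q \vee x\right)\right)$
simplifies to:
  $q \vee \left(w \wedge x\right)$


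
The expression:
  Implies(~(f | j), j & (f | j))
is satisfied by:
  {f: True, j: True}
  {f: True, j: False}
  {j: True, f: False}


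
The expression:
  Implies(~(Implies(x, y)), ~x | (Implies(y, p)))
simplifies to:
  True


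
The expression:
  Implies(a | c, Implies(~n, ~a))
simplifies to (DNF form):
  n | ~a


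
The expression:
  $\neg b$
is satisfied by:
  {b: False}


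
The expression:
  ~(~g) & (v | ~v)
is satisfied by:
  {g: True}


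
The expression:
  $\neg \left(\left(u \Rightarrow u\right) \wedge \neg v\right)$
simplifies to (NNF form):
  $v$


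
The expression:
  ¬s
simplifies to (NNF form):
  ¬s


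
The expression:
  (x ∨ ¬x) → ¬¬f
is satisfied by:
  {f: True}


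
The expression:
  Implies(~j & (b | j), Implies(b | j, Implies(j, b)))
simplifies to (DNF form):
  True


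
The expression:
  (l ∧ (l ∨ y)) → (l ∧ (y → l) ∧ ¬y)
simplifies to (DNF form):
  ¬l ∨ ¬y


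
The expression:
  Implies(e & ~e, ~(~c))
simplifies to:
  True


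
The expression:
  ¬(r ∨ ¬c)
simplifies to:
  c ∧ ¬r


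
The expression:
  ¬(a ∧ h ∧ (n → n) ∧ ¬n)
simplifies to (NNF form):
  n ∨ ¬a ∨ ¬h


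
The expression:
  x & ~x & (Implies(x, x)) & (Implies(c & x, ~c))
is never true.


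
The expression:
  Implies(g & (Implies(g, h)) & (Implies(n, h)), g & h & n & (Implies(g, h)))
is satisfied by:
  {n: True, h: False, g: False}
  {h: False, g: False, n: False}
  {n: True, g: True, h: False}
  {g: True, h: False, n: False}
  {n: True, h: True, g: False}
  {h: True, n: False, g: False}
  {n: True, g: True, h: True}


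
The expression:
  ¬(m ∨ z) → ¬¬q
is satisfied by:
  {q: True, m: True, z: True}
  {q: True, m: True, z: False}
  {q: True, z: True, m: False}
  {q: True, z: False, m: False}
  {m: True, z: True, q: False}
  {m: True, z: False, q: False}
  {z: True, m: False, q: False}


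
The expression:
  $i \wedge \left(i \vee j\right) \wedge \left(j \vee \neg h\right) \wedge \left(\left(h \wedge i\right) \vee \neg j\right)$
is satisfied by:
  {i: True, j: False, h: False}
  {h: True, j: True, i: True}


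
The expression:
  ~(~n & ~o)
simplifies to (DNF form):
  n | o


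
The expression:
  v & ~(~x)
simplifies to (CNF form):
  v & x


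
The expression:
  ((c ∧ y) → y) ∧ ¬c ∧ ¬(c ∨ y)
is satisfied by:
  {y: False, c: False}


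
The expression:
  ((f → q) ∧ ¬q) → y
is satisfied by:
  {y: True, q: True, f: True}
  {y: True, q: True, f: False}
  {y: True, f: True, q: False}
  {y: True, f: False, q: False}
  {q: True, f: True, y: False}
  {q: True, f: False, y: False}
  {f: True, q: False, y: False}


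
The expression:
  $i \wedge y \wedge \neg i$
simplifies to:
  $\text{False}$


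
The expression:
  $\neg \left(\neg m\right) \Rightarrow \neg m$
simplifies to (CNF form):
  $\neg m$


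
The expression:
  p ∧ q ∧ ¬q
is never true.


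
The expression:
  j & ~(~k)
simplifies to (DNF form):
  j & k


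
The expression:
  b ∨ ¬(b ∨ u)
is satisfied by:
  {b: True, u: False}
  {u: False, b: False}
  {u: True, b: True}


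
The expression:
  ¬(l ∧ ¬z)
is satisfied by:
  {z: True, l: False}
  {l: False, z: False}
  {l: True, z: True}


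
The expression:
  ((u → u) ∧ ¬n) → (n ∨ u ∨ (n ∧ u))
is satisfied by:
  {n: True, u: True}
  {n: True, u: False}
  {u: True, n: False}


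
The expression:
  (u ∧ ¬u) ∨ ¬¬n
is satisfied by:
  {n: True}


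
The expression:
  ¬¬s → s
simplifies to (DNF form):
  True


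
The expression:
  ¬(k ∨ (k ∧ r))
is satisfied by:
  {k: False}


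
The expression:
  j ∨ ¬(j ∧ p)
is always true.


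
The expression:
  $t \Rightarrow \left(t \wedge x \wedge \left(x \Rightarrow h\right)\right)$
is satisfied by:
  {h: True, x: True, t: False}
  {h: True, x: False, t: False}
  {x: True, h: False, t: False}
  {h: False, x: False, t: False}
  {t: True, h: True, x: True}


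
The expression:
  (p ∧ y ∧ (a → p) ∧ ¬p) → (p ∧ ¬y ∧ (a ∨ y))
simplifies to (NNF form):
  True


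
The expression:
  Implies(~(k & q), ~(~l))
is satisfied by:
  {q: True, l: True, k: True}
  {q: True, l: True, k: False}
  {l: True, k: True, q: False}
  {l: True, k: False, q: False}
  {q: True, k: True, l: False}


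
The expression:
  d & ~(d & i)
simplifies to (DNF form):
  d & ~i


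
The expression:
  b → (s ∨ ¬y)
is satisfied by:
  {s: True, y: False, b: False}
  {s: False, y: False, b: False}
  {b: True, s: True, y: False}
  {b: True, s: False, y: False}
  {y: True, s: True, b: False}
  {y: True, s: False, b: False}
  {y: True, b: True, s: True}


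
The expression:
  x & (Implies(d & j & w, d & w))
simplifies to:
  x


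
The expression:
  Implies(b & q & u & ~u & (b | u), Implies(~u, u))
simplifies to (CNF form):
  True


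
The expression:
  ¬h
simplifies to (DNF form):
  ¬h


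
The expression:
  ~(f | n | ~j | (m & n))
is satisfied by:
  {j: True, n: False, f: False}


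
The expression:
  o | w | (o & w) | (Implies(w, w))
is always true.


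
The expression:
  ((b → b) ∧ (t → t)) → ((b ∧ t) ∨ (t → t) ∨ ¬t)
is always true.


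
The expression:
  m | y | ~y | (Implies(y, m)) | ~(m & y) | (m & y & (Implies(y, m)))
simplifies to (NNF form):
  True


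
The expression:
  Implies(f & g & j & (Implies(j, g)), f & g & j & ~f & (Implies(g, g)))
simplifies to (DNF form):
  ~f | ~g | ~j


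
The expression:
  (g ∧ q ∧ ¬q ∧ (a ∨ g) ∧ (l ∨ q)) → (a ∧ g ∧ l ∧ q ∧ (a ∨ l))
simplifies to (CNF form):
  True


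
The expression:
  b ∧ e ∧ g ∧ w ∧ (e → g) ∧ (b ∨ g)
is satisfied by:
  {e: True, w: True, b: True, g: True}


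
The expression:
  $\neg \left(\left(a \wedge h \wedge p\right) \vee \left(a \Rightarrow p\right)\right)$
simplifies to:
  $a \wedge \neg p$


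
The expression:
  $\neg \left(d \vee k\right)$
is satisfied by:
  {d: False, k: False}


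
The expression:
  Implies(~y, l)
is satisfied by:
  {y: True, l: True}
  {y: True, l: False}
  {l: True, y: False}


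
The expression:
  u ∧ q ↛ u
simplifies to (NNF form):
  False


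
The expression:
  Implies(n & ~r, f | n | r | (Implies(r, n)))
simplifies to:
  True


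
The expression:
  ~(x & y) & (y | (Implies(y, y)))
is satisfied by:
  {y: False, x: False}
  {x: True, y: False}
  {y: True, x: False}


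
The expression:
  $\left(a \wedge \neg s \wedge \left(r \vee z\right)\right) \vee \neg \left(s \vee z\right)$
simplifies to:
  $\neg s \wedge \left(a \vee \neg z\right)$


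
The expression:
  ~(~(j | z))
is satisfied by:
  {z: True, j: True}
  {z: True, j: False}
  {j: True, z: False}


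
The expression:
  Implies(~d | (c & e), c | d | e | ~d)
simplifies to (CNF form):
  True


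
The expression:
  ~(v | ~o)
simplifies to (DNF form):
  o & ~v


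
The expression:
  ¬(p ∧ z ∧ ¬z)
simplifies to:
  True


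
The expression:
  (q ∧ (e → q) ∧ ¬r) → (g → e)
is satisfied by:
  {r: True, e: True, g: False, q: False}
  {r: True, g: False, e: False, q: False}
  {e: True, r: False, g: False, q: False}
  {r: False, g: False, e: False, q: False}
  {q: True, r: True, e: True, g: False}
  {q: True, r: True, g: False, e: False}
  {q: True, e: True, r: False, g: False}
  {q: True, r: False, g: False, e: False}
  {r: True, g: True, e: True, q: False}
  {r: True, g: True, q: False, e: False}
  {g: True, e: True, q: False, r: False}
  {g: True, q: False, e: False, r: False}
  {r: True, g: True, q: True, e: True}
  {r: True, g: True, q: True, e: False}
  {g: True, q: True, e: True, r: False}


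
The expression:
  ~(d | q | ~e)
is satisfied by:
  {e: True, q: False, d: False}


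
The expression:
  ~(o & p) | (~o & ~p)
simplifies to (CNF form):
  ~o | ~p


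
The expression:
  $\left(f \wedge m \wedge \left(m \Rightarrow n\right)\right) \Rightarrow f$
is always true.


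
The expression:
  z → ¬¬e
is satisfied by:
  {e: True, z: False}
  {z: False, e: False}
  {z: True, e: True}


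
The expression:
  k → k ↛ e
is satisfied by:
  {k: False, e: False}
  {e: True, k: False}
  {k: True, e: False}


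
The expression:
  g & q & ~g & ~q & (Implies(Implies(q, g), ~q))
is never true.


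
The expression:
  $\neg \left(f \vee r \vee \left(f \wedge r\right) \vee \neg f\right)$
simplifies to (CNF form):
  $\text{False}$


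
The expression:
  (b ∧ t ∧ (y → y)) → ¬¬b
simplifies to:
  True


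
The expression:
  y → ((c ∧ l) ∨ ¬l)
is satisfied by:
  {c: True, l: False, y: False}
  {l: False, y: False, c: False}
  {y: True, c: True, l: False}
  {y: True, l: False, c: False}
  {c: True, l: True, y: False}
  {l: True, c: False, y: False}
  {y: True, l: True, c: True}


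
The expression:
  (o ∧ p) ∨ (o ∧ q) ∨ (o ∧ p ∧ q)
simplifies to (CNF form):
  o ∧ (p ∨ q)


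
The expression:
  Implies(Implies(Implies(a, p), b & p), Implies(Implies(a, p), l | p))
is always true.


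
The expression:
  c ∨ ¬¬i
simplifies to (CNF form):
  c ∨ i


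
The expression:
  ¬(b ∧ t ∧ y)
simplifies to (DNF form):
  ¬b ∨ ¬t ∨ ¬y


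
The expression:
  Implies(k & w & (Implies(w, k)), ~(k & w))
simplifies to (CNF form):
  ~k | ~w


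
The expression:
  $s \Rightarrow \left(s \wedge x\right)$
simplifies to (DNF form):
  $x \vee \neg s$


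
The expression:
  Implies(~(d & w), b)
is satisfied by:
  {b: True, d: True, w: True}
  {b: True, d: True, w: False}
  {b: True, w: True, d: False}
  {b: True, w: False, d: False}
  {d: True, w: True, b: False}


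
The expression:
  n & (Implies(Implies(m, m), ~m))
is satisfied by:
  {n: True, m: False}


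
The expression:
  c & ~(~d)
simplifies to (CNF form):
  c & d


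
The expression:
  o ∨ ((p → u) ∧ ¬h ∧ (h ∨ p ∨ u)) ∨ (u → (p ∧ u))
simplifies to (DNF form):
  o ∨ p ∨ ¬h ∨ ¬u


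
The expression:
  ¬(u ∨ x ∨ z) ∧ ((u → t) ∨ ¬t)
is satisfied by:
  {x: False, u: False, z: False}


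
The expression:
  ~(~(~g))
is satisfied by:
  {g: False}


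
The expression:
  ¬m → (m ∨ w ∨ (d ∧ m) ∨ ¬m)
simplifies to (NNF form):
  True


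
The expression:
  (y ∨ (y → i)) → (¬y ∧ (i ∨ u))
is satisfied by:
  {i: True, u: True, y: False}
  {i: True, u: False, y: False}
  {u: True, i: False, y: False}


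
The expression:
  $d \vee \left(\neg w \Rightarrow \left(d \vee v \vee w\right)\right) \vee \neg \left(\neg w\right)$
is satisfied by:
  {d: True, v: True, w: True}
  {d: True, v: True, w: False}
  {d: True, w: True, v: False}
  {d: True, w: False, v: False}
  {v: True, w: True, d: False}
  {v: True, w: False, d: False}
  {w: True, v: False, d: False}
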